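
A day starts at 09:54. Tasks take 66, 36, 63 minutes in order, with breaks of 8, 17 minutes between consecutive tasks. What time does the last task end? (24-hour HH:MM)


Start: 09:54 = 594 min from midnight
  after task 1 (66 min): 11:00
  after break (8 min): 11:08
  after task 2 (36 min): 11:44
  after break (17 min): 12:01
  after task 3 (63 min): 13:04
Total elapsed: 190 minutes
End time: 13:04

13:04


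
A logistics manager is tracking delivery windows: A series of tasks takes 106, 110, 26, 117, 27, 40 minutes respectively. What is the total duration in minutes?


Durations: 106, 110, 26, 117, 27, 40
Running sum: 106
+ 110 = 216
+ 26 = 242
+ 117 = 359
+ 27 = 386
+ 40 = 426
Total duration: 426 minutes
That is 7 hours and 6 minutes

426


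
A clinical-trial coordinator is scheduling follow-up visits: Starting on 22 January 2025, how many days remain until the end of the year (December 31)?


Start: January 22, 2025
End: December 31, 2025
Days left in January: 9
February: 28
March: 31
April: 30
May: 31
... plus remaining months
Sum of remaining months: 334
Total: 9 + 334 = 343

343


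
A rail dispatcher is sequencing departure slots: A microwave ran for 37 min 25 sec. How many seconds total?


Minutes: 37
Extra seconds: 25
Seconds per minute: 60
Minutes to seconds: 37 x 60 = 2220
Total: 2220 + 25 = 2245

2245


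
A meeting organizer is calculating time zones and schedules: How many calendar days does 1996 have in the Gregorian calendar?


Year: 1996
Check leap year rules:
Divisible by 4? Yes
Divisible by 100? No
1996 is a leap year
Days: 366

366


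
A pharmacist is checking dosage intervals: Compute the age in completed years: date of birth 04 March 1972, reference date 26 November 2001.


Birth: 1972-03-04
Reference: 2001-11-26
Year difference: 2001 - 1972 = 29
Has birthday (03-04) occurred by 11-26? Yes
Age in full years: 29

29


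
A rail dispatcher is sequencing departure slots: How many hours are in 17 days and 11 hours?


Days: 17
Extra hours: 11
Hours per day: 24
Days to hours: 17 x 24 = 408
Total: 408 + 11 = 419

419


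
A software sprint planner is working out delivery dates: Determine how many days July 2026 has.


Month: July
Year: 2026
July is a 31-day month
Total: 31 days

31


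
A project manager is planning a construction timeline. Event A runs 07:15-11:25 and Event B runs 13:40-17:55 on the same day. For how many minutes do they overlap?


Interval A: [435, 685] minutes from midnight
Interval B: [820, 1075] minutes from midnight
Overlap start = max(435, 820) = 820
Overlap end = min(685, 1075) = 685
End <= start, so the intervals do not overlap: 0 minutes

0


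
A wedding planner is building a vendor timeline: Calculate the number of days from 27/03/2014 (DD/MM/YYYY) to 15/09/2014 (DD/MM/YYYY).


Start date: 2014-03-27
End date: 2014-09-15
Mar 2014: +5 days
Apr 2014: +30 days
May 2014: +31 days
... (4 more months)
Total: 172 days

172


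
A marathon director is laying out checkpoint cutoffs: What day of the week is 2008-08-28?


Date: 2008-08-28
January 1, 2008 is a Tuesday
Day of year: 241
Offset from Jan 1: 240 days
240 mod 7 = 2
Result: Thursday

Thursday


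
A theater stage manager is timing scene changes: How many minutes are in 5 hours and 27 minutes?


Hours: 5
Minutes: 27
Convert hours to minutes: 5 x 60 = 300
Add remaining minutes: 300 + 27 = 327

327


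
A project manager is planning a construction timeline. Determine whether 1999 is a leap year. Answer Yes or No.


Year: 1999
Divisible by 4? 1999 / 4 = 499.75 -> No
Not divisible by 4, so NOT a leap year

No


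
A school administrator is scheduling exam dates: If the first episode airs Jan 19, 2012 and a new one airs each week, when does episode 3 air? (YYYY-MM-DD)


First occurrence: 2012-01-19 (occurrence 1)
Each occurrence is 7 days after the previous.
Occurrence 3 is 2 weeks after the first.
2 weeks = 14 days
2012-01-19 + 14 days = 2012-02-02

2012-02-02


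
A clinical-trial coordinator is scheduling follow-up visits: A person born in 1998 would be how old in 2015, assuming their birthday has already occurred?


Birth year: 1998
Current year: 2015
Age = current year - birth year
Age = 2015 - 1998 = 17

17


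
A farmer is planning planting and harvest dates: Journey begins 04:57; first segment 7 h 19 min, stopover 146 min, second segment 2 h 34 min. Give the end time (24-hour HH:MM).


Depart: 04:57
Leg 1: +439 min -> 12:16
Layover: +146 min -> 14:42
Leg 2: +154 min -> 17:16
Total travel: 739 minutes = 12h 19m
Arrival: 17:16

17:16


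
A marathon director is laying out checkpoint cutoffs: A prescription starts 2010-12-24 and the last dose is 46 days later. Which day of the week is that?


Start: 2010-12-24 (Friday)
Step 1 - find target date: add 46 days
  2010-12-24 + 46 days = 2011-02-08
Step 2 - day of week:
  46 mod 7 = 4
  Friday + 4 days -> Tuesday
Result: Tuesday (2011-02-08)

Tuesday


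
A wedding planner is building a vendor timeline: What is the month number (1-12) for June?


Calendar month order:
5. May
6. June <--
7. July
June is month number 6

6


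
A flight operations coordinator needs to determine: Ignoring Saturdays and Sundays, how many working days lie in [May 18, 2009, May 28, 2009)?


Start: 2009-05-18 (Monday)
End (exclusive): 2009-05-28 (Thursday)
Total calendar days: 10
Full weeks: 10 // 7 = 1 -> 5 weekdays
Remaining 3 days starting on Monday:
  Mon(w), Tue(w), Wed(w) -> 3 weekdays
Total business days: 5 + 3 = 8

8


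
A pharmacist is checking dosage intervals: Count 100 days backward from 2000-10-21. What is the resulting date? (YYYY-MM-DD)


Start: 2000-10-21
Subtracting 100 days
Days already passed in October: 21
After going back through October: 79 more days to subtract
September 2000: 30 days, 49 remaining
August 2000: 31 days, 18 remaining
July 2000 has 31 days, need 18
Result: 2000-07-13

2000-07-13


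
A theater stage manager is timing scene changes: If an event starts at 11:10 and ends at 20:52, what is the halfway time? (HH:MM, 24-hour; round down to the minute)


Start time: 11:10 = 670 minutes from midnight
End time: 20:52 = 1252 minutes from midnight
Sum: 670 + 1252 = 1922
Midpoint: 1922 / 2 = 961 minutes
Convert: 961 / 60 = 16 hours, 1 minutes
Result: 16:01

16:01


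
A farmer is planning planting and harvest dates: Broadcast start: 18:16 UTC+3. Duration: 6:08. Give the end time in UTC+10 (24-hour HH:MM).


Start: 18:16 in UTC+3
Step 1 - add duration:
  minutes: 16 + 8 = 24
  hours: 18 + 6 + 0 = 24
  end in UTC+3: 00:24
Step 2 - convert UTC+3 -> UTC+10:
  offset difference: 10 - (3) = 7 hours
  0 + (7) = 7 -> mod 24 = 7
Result: 07:24 in UTC+10

07:24


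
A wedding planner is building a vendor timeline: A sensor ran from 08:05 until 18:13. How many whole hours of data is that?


Start: 08:05
End: 18:13
Hour difference: 18 - 8 = 10 hours
Minute difference: 13 - 5 = 8 minutes
Total minutes: 608
Complete hours: 608 / 60 = 10 (remainder 8)

10


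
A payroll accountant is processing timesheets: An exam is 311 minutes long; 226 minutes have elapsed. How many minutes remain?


Total budget: 311 minutes
Time used: 226 minutes
Remaining: 311 - 226 = 85 minutes
Percent used: 72.7%
Percent remaining: 27.3%

85


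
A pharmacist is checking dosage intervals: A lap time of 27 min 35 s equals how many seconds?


Minutes: 27
Seconds: 35
Convert minutes to seconds: 27 x 60 = 1620
Add remaining seconds: 1620 + 35 = 1655

1655


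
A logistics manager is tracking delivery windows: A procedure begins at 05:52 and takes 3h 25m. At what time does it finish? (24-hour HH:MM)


Start time: 05:52
Adding: 3 hours 25 minutes
Minutes: 52 + 25 = 77
Minute overflow: 77 >= 60, so carry 1 hour, minutes = 17
Hours: 5 + 3 + 1 = 9
Result: 09:17

09:17


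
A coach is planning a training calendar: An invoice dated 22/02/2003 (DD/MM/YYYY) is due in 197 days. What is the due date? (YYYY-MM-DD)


Start: 2003-02-22
Adding 197 days
Days remaining in February: 6
After February: 191 days still to add
March 2003: 31 days, 160 remaining
April 2003: 30 days, 130 remaining
May 2003: 31 days, 99 remaining
June 2003: 30 days, 69 remaining
Result: 2003-09-07

2003-09-07


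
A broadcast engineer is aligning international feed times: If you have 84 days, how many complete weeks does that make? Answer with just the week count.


Total days: 84
Days per week: 7
Division: 84 / 7 = 12 remainder 0
Complete weeks: 12
Remaining days: 0

12


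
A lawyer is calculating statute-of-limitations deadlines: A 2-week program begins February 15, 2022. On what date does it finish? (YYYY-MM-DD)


Start: 2022-02-15
Weeks to add: 2
Convert to days: 2 x 7 = 14 days
Add 14 days to 2022-02-15
Result: 2022-03-01

2022-03-01


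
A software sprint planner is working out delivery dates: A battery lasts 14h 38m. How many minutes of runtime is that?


Hours: 14
Extra minutes: 38
Minutes per hour: 60
Hours to minutes: 14 x 60 = 840
Total: 840 + 38 = 878

878


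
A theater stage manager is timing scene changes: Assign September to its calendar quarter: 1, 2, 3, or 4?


Month: September (month 9)
Q1: January-March (months 1-3)
Q2: April-June (months 4-6)
Q3: July-September (months 7-9)
Q4: October-December (months 10-12)
Month 9 falls in Q3

3


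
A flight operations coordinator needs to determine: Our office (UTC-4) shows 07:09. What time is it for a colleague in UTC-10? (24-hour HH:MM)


Local time: 07:09 at UTC-4 (offset -4h)
Target zone: UTC-10 (offset -10h)
Difference: -10 - (-4) = -6 hours
Calculation: 7 + (-6) = 1
Result: 01:09

01:09


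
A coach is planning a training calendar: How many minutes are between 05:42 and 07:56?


Start time: 05:42 = 342 minutes from midnight
End time: 07:56 = 476 minutes from midnight
Difference: 476 - 342 = 134 minutes
That is 2 hours and 14 minutes

134


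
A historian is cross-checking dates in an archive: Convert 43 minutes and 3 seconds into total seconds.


Minutes: 43
Seconds: 3
Convert minutes to seconds: 43 x 60 = 2580
Add remaining seconds: 2580 + 3 = 2583

2583


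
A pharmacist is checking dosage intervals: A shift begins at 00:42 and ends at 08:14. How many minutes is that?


Start time: 00:42 = 42 minutes from midnight
End time: 08:14 = 494 minutes from midnight
Difference: 494 - 42 = 452 minutes
That is 7 hours and 32 minutes

452


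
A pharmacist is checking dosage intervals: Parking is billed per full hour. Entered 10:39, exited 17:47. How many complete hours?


Start: 10:39
End: 17:47
Hour difference: 17 - 10 = 7 hours
Minute difference: 47 - 39 = 8 minutes
Total minutes: 428
Complete hours: 428 / 60 = 7 (remainder 8)

7


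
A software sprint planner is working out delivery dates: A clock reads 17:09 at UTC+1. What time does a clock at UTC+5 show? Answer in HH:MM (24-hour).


Local time: 17:09 at UTC+1 (offset 1h)
Target zone: UTC+5 (offset 5h)
Difference: 5 - (1) = 4 hours
Calculation: 17 + (4) = 21
Result: 21:09

21:09


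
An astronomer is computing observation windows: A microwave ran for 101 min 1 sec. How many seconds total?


Minutes: 101
Extra seconds: 1
Seconds per minute: 60
Minutes to seconds: 101 x 60 = 6060
Total: 6060 + 1 = 6061

6061


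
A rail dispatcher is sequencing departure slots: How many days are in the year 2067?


Year: 2067
Check leap year rules:
Divisible by 4? No
2067 is not a leap year
Days: 365

365


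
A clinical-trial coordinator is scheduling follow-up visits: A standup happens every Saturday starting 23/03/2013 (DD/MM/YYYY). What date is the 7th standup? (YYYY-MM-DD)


First occurrence: 2013-03-23 (occurrence 1)
Each occurrence is 7 days after the previous.
Occurrence 7 is 6 weeks after the first.
6 weeks = 42 days
2013-03-23 + 42 days = 2013-05-04

2013-05-04


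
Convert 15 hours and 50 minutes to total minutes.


Hours: 15
Minutes: 50
Convert hours to minutes: 15 x 60 = 900
Add remaining minutes: 900 + 50 = 950

950


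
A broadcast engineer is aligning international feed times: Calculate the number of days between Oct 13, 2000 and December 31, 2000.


Start: October 13, 2000
End: December 31, 2000
Days left in October: 18
November: 30
December: 31
Sum of remaining months: 61
Total: 18 + 61 = 79

79


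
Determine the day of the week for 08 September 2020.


Date: 2020-09-08
January 1, 2020 is a Wednesday
Day of year: 252
Offset from Jan 1: 251 days
251 mod 7 = 6
Result: Tuesday

Tuesday


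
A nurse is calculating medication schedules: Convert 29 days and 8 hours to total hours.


Days: 29
Extra hours: 8
Hours per day: 24
Days to hours: 29 x 24 = 696
Total: 696 + 8 = 704

704


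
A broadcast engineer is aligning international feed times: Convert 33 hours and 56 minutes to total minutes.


Hours: 33
Extra minutes: 56
Minutes per hour: 60
Hours to minutes: 33 x 60 = 1980
Total: 1980 + 56 = 2036

2036


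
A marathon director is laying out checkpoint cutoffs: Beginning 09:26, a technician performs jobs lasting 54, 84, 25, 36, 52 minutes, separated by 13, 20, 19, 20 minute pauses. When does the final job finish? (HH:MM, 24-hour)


Start: 09:26 = 566 min from midnight
  after task 1 (54 min): 10:20
  after break (13 min): 10:33
  after task 2 (84 min): 11:57
  after break (20 min): 12:17
  after task 3 (25 min): 12:42
  after break (19 min): 13:01
  after task 4 (36 min): 13:37
  after break (20 min): 13:57
  after task 5 (52 min): 14:49
Total elapsed: 323 minutes
End time: 14:49

14:49


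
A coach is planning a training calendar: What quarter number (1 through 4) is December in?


Month: December (month 12)
Q1: January-March (months 1-3)
Q2: April-June (months 4-6)
Q3: July-September (months 7-9)
Q4: October-December (months 10-12)
Month 12 falls in Q4

4


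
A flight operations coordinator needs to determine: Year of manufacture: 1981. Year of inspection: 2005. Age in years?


Birth year: 1981
Current year: 2005
Age = current year - birth year
Age = 2005 - 1981 = 24

24


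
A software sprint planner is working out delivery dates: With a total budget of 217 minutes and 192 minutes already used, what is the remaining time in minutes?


Total budget: 217 minutes
Time used: 192 minutes
Remaining: 217 - 192 = 25 minutes
Percent used: 88.5%
Percent remaining: 11.5%

25


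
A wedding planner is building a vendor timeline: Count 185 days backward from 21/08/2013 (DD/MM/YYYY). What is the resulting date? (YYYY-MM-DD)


Start: 2013-08-21
Subtracting 185 days
Days already passed in August: 21
After going back through August: 164 more days to subtract
July 2013: 31 days, 133 remaining
June 2013: 30 days, 103 remaining
May 2013: 31 days, 72 remaining
April 2013: 30 days, 42 remaining
Result: 2013-02-17

2013-02-17


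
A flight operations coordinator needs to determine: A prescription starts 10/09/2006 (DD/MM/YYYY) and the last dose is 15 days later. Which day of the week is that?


Start: 2006-09-10 (Sunday)
Step 1 - find target date: add 15 days
  2006-09-10 + 15 days = 2006-09-25
Step 2 - day of week:
  15 mod 7 = 1
  Sunday + 1 days -> Monday
Result: Monday (2006-09-25)

Monday


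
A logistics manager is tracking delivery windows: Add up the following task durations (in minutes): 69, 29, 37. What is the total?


Durations: 69, 29, 37
Running sum: 69
+ 29 = 98
+ 37 = 135
Total duration: 135 minutes
That is 2 hours and 15 minutes

135


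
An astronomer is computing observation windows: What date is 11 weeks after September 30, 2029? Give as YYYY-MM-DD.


Start: 2029-09-30
Weeks to add: 11
Convert to days: 11 x 7 = 77 days
Add 77 days to 2029-09-30
Result: 2029-12-16

2029-12-16


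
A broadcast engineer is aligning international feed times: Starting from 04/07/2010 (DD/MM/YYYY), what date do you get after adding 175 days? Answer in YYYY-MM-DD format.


Start: 2010-07-04
Adding 175 days
Days remaining in July: 27
After July: 148 days still to add
August 2010: 31 days, 117 remaining
September 2010: 30 days, 87 remaining
October 2010: 31 days, 56 remaining
November 2010: 30 days, 26 remaining
Result: 2010-12-26

2010-12-26


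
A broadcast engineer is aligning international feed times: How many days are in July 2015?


Month: July
Year: 2015
July is a 31-day month
Total: 31 days

31


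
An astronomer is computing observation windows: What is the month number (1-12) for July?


Calendar month order:
6. June
7. July <--
8. August
July is month number 7

7


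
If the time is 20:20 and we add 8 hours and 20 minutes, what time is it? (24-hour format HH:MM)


Start time: 20:20
Adding: 8 hours 20 minutes
Minutes: 20 + 20 = 40
Hours: 20 + 8 + 0 = 28
Hour wraparound: 28 mod 24 = 4
Result: 04:40

04:40


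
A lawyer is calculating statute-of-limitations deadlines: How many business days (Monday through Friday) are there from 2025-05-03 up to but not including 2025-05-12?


Start: 2025-05-03 (Saturday)
End (exclusive): 2025-05-12 (Monday)
Total calendar days: 9
Full weeks: 9 // 7 = 1 -> 5 weekdays
Remaining 2 days starting on Saturday:
  Sat(-), Sun(-) -> 0 weekdays
Total business days: 5 + 0 = 5

5


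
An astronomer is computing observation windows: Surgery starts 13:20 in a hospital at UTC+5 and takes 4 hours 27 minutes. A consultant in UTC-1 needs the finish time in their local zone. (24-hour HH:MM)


Start: 13:20 in UTC+5
Step 1 - add duration:
  minutes: 20 + 27 = 47
  hours: 13 + 4 + 0 = 17
  end in UTC+5: 17:47
Step 2 - convert UTC+5 -> UTC-1:
  offset difference: -1 - (5) = -6 hours
  17 + (-6) = 11 -> mod 24 = 11
Result: 11:47 in UTC-1

11:47


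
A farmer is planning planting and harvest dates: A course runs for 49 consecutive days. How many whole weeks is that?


Total days: 49
Days per week: 7
Division: 49 / 7 = 7 remainder 0
Complete weeks: 7
Remaining days: 0

7


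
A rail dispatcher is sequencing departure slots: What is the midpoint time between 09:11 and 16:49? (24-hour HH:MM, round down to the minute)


Start time: 09:11 = 551 minutes from midnight
End time: 16:49 = 1009 minutes from midnight
Sum: 551 + 1009 = 1560
Midpoint: 1560 / 2 = 780 minutes
Convert: 780 / 60 = 13 hours, 0 minutes
Result: 13:00

13:00


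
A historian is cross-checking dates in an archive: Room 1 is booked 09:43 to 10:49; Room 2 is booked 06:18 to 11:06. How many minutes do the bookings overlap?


Interval A: [583, 649] minutes from midnight
Interval B: [378, 666] minutes from midnight
Overlap start = max(583, 378) = 583
Overlap end = min(649, 666) = 649
Overlap = 649 - 583 = 66 minutes

66


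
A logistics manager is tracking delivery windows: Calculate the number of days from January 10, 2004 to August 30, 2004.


Start date: 2004-01-10
End date: 2004-08-30
Jan 2004: +22 days
Feb 2004: +29 days
Mar 2004: +31 days
... (5 more months)
Total: 233 days

233


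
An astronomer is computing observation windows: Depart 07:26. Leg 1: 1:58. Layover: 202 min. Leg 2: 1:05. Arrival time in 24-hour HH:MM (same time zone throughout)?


Depart: 07:26
Leg 1: +118 min -> 09:24
Layover: +202 min -> 12:46
Leg 2: +65 min -> 13:51
Total travel: 385 minutes = 6h 25m
Arrival: 13:51

13:51


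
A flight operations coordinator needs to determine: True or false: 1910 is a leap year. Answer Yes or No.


Year: 1910
Divisible by 4? 1910 / 4 = 477.5 -> No
Not divisible by 4, so NOT a leap year

No


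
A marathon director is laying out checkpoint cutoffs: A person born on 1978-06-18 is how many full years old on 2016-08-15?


Birth: 1978-06-18
Reference: 2016-08-15
Year difference: 2016 - 1978 = 38
Has birthday (06-18) occurred by 08-15? Yes
Age in full years: 38

38


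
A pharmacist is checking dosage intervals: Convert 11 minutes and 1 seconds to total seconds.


Minutes: 11
Extra seconds: 1
Seconds per minute: 60
Minutes to seconds: 11 x 60 = 660
Total: 660 + 1 = 661

661


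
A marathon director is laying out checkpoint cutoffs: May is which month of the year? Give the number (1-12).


Calendar month order:
4. April
5. May <--
6. June
May is month number 5

5


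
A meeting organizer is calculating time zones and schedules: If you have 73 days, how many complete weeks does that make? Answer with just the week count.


Total days: 73
Days per week: 7
Division: 73 / 7 = 10 remainder 3
Complete weeks: 10
Remaining days: 3

10


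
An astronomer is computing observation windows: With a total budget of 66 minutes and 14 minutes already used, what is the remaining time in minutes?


Total budget: 66 minutes
Time used: 14 minutes
Remaining: 66 - 14 = 52 minutes
Percent used: 21.2%
Percent remaining: 78.8%

52


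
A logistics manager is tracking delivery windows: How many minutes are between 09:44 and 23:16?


Start time: 09:44 = 584 minutes from midnight
End time: 23:16 = 1396 minutes from midnight
Difference: 1396 - 584 = 812 minutes
That is 13 hours and 32 minutes

812


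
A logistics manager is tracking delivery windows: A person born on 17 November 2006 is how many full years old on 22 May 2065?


Birth: 2006-11-17
Reference: 2065-05-22
Year difference: 2065 - 2006 = 59
Has birthday (11-17) occurred by 05-22? No
Birthday not yet reached this year -> subtract 1
Age in full years: 58

58


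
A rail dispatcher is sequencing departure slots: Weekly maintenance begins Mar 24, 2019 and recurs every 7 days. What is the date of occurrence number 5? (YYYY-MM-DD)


First occurrence: 2019-03-24 (occurrence 1)
Each occurrence is 7 days after the previous.
Occurrence 5 is 4 weeks after the first.
4 weeks = 28 days
2019-03-24 + 28 days = 2019-04-21

2019-04-21


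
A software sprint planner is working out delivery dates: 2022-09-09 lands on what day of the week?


Date: 2022-09-09
January 1, 2022 is a Saturday
Day of year: 252
Offset from Jan 1: 251 days
251 mod 7 = 6
Result: Friday

Friday


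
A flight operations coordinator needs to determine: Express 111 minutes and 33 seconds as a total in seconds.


Minutes: 111
Seconds: 33
Convert minutes to seconds: 111 x 60 = 6660
Add remaining seconds: 6660 + 33 = 6693

6693


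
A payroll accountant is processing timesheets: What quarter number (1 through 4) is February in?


Month: February (month 2)
Q1: January-March (months 1-3)
Q2: April-June (months 4-6)
Q3: July-September (months 7-9)
Q4: October-December (months 10-12)
Month 2 falls in Q1

1


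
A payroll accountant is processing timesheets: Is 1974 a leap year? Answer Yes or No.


Year: 1974
Divisible by 4? 1974 / 4 = 493.5 -> No
Not divisible by 4, so NOT a leap year

No


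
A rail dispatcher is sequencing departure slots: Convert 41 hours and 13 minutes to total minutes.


Hours: 41
Minutes: 13
Convert hours to minutes: 41 x 60 = 2460
Add remaining minutes: 2460 + 13 = 2473

2473


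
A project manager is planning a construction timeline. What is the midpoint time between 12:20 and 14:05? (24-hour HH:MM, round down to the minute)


Start time: 12:20 = 740 minutes from midnight
End time: 14:05 = 845 minutes from midnight
Sum: 740 + 845 = 1585
Midpoint: 1585 / 2 = 792 minutes
Convert: 792 / 60 = 13 hours, 12 minutes
Result: 13:12

13:12


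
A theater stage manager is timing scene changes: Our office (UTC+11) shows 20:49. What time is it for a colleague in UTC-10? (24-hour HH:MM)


Local time: 20:49 at UTC+11 (offset 11h)
Target zone: UTC-10 (offset -10h)
Difference: -10 - (11) = -21 hours
Calculation: 20 + (-21) = -1
Wraparound: (-1) mod 24 = 23
Result: 23:49

23:49


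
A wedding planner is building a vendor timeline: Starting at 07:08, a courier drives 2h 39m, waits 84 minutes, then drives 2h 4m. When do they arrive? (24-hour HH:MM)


Depart: 07:08
Leg 1: +159 min -> 09:47
Layover: +84 min -> 11:11
Leg 2: +124 min -> 13:15
Total travel: 367 minutes = 6h 7m
Arrival: 13:15

13:15


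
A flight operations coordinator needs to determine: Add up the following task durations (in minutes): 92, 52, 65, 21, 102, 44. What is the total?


Durations: 92, 52, 65, 21, 102, 44
Running sum: 92
+ 52 = 144
+ 65 = 209
+ 21 = 230
+ 102 = 332
+ 44 = 376
Total duration: 376 minutes
That is 6 hours and 16 minutes

376


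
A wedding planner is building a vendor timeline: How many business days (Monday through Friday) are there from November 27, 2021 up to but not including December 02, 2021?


Start: 2021-11-27 (Saturday)
End (exclusive): 2021-12-02 (Thursday)
Total calendar days: 5
Full weeks: 5 // 7 = 0 -> 0 weekdays
Remaining 5 days starting on Saturday:
  Sat(-), Sun(-), Mon(w), Tue(w), Wed(w) -> 3 weekdays
Total business days: 0 + 3 = 3

3


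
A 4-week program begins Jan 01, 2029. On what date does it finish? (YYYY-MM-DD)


Start: 2029-01-01
Weeks to add: 4
Convert to days: 4 x 7 = 28 days
Add 28 days to 2029-01-01
Result: 2029-01-29

2029-01-29


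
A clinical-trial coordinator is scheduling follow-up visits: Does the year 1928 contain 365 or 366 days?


Year: 1928
Check leap year rules:
Divisible by 4? Yes
Divisible by 100? No
1928 is a leap year
Days: 366

366


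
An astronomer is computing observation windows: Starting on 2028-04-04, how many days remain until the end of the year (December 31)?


Start: April 04, 2028
End: December 31, 2028
Days left in April: 26
May: 31
June: 30
July: 31
August: 31
... plus remaining months
Sum of remaining months: 245
Total: 26 + 245 = 271

271


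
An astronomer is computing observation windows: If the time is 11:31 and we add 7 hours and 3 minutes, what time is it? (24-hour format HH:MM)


Start time: 11:31
Adding: 7 hours 3 minutes
Minutes: 31 + 3 = 34
Hours: 11 + 7 + 0 = 18
Result: 18:34

18:34


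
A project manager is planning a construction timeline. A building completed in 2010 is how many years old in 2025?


Birth year: 2010
Current year: 2025
Age = current year - birth year
Age = 2025 - 2010 = 15

15


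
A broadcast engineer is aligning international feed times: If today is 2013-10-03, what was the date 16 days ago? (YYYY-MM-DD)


Start: 2013-10-03
Subtracting 16 days
Days already passed in October: 3
After going back through October: 13 more days to subtract
September 2013 has 30 days, need 13
Result: 2013-09-17

2013-09-17


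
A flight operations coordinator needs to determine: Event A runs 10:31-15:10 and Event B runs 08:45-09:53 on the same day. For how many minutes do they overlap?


Interval A: [631, 910] minutes from midnight
Interval B: [525, 593] minutes from midnight
Overlap start = max(631, 525) = 631
Overlap end = min(910, 593) = 593
End <= start, so the intervals do not overlap: 0 minutes

0


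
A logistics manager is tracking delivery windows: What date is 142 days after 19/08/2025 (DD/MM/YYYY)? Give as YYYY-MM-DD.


Start: 2025-08-19
Adding 142 days
Days remaining in August: 12
After August: 130 days still to add
September 2025: 30 days, 100 remaining
October 2025: 31 days, 69 remaining
November 2025: 30 days, 39 remaining
December 2025: 31 days, 8 remaining
Result: 2026-01-08

2026-01-08


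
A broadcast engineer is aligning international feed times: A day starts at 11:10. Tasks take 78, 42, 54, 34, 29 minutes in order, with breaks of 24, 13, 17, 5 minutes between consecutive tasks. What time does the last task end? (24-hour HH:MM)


Start: 11:10 = 670 min from midnight
  after task 1 (78 min): 12:28
  after break (24 min): 12:52
  after task 2 (42 min): 13:34
  after break (13 min): 13:47
  after task 3 (54 min): 14:41
  after break (17 min): 14:58
  after task 4 (34 min): 15:32
  after break (5 min): 15:37
  after task 5 (29 min): 16:06
Total elapsed: 296 minutes
End time: 16:06

16:06


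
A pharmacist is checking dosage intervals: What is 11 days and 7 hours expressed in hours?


Days: 11
Extra hours: 7
Hours per day: 24
Days to hours: 11 x 24 = 264
Total: 264 + 7 = 271

271


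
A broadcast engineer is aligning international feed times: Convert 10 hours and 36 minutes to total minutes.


Hours: 10
Extra minutes: 36
Minutes per hour: 60
Hours to minutes: 10 x 60 = 600
Total: 600 + 36 = 636

636


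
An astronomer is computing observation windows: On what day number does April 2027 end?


Month: April
Year: 2027
April is a 30-day month
Total: 30 days

30


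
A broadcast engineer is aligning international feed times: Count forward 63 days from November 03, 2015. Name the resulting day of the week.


Start: 2015-11-03 (Tuesday)
Step 1 - find target date: add 63 days
  2015-11-03 + 63 days = 2016-01-05
Step 2 - day of week:
  63 mod 7 = 0
  Tuesday + 0 days -> Tuesday
Result: Tuesday (2016-01-05)

Tuesday


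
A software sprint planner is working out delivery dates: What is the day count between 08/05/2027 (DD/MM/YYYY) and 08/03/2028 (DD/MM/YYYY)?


Start date: 2027-05-08
End date: 2028-03-08
May 2027: +24 days
Jun 2027: +30 days
Jul 2027: +31 days
... (8 more months)
Total: 305 days

305


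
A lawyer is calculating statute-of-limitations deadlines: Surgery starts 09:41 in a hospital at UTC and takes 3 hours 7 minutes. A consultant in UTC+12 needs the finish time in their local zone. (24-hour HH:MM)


Start: 09:41 in UTC
Step 1 - add duration:
  minutes: 41 + 7 = 48
  hours: 9 + 3 + 0 = 12
  end in UTC: 12:48
Step 2 - convert UTC -> UTC+12:
  offset difference: 12 - (0) = 12 hours
  12 + (12) = 24 -> mod 24 = 0
Result: 00:48 in UTC+12

00:48


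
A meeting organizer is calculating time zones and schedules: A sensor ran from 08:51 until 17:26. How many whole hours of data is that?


Start: 08:51
End: 17:26
Hour difference: 17 - 8 = 9 hours
Minute difference: 26 - 51 = -25 minutes
Total minutes: 515
Complete hours: 515 / 60 = 8 (remainder 35)

8


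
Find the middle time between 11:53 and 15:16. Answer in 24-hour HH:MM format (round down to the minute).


Start time: 11:53 = 713 minutes from midnight
End time: 15:16 = 916 minutes from midnight
Sum: 713 + 916 = 1629
Midpoint: 1629 / 2 = 814 minutes
Convert: 814 / 60 = 13 hours, 34 minutes
Result: 13:34

13:34


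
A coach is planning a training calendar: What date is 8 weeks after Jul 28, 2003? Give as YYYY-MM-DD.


Start: 2003-07-28
Weeks to add: 8
Convert to days: 8 x 7 = 56 days
Add 56 days to 2003-07-28
Result: 2003-09-22

2003-09-22


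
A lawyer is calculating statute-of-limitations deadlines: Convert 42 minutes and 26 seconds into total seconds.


Minutes: 42
Seconds: 26
Convert minutes to seconds: 42 x 60 = 2520
Add remaining seconds: 2520 + 26 = 2546

2546


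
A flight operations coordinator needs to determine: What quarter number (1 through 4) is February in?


Month: February (month 2)
Q1: January-March (months 1-3)
Q2: April-June (months 4-6)
Q3: July-September (months 7-9)
Q4: October-December (months 10-12)
Month 2 falls in Q1

1


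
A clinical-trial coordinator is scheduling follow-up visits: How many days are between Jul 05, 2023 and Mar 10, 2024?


Start date: 2023-07-05
End date: 2024-03-10
Jul 2023: +27 days
Aug 2023: +31 days
Sep 2023: +30 days
... (6 more months)
Total: 249 days

249


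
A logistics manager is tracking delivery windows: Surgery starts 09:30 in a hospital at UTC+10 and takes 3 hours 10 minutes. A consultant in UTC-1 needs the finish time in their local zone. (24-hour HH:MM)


Start: 09:30 in UTC+10
Step 1 - add duration:
  minutes: 30 + 10 = 40
  hours: 9 + 3 + 0 = 12
  end in UTC+10: 12:40
Step 2 - convert UTC+10 -> UTC-1:
  offset difference: -1 - (10) = -11 hours
  12 + (-11) = 1 -> mod 24 = 1
Result: 01:40 in UTC-1

01:40


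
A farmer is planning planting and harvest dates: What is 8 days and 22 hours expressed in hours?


Days: 8
Extra hours: 22
Hours per day: 24
Days to hours: 8 x 24 = 192
Total: 192 + 22 = 214

214


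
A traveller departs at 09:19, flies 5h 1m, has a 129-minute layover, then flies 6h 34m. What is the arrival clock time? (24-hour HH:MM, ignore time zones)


Depart: 09:19
Leg 1: +301 min -> 14:20
Layover: +129 min -> 16:29
Leg 2: +394 min -> 23:03
Total travel: 824 minutes = 13h 44m
Arrival: 23:03

23:03


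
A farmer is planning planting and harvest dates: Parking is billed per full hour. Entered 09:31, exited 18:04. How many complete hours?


Start: 09:31
End: 18:04
Hour difference: 18 - 9 = 9 hours
Minute difference: 4 - 31 = -27 minutes
Total minutes: 513
Complete hours: 513 / 60 = 8 (remainder 33)

8


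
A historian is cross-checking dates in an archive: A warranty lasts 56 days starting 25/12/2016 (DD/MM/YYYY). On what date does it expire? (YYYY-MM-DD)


Start: 2016-12-25
Adding 56 days
Days remaining in December: 6
After December: 50 days still to add
January 2017: 31 days, 19 remaining
February 2017 has 28 days, need 19
Result: 2017-02-19

2017-02-19


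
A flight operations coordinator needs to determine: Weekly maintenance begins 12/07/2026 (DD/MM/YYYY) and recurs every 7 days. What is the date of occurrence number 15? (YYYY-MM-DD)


First occurrence: 2026-07-12 (occurrence 1)
Each occurrence is 7 days after the previous.
Occurrence 15 is 14 weeks after the first.
14 weeks = 98 days
2026-07-12 + 98 days = 2026-10-18

2026-10-18


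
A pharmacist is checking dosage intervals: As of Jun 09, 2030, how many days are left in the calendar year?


Start: June 09, 2030
End: December 31, 2030
Days left in June: 21
July: 31
August: 31
September: 30
October: 31
... plus remaining months
Sum of remaining months: 184
Total: 21 + 184 = 205

205


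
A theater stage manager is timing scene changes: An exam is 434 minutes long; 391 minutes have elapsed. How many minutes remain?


Total budget: 434 minutes
Time used: 391 minutes
Remaining: 434 - 391 = 43 minutes
Percent used: 90.1%
Percent remaining: 9.9%

43


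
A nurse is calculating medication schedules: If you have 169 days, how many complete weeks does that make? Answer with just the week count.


Total days: 169
Days per week: 7
Division: 169 / 7 = 24 remainder 1
Complete weeks: 24
Remaining days: 1

24


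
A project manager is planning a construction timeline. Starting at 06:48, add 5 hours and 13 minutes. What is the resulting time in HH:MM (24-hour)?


Start time: 06:48
Adding: 5 hours 13 minutes
Minutes: 48 + 13 = 61
Minute overflow: 61 >= 60, so carry 1 hour, minutes = 1
Hours: 6 + 5 + 1 = 12
Result: 12:01

12:01


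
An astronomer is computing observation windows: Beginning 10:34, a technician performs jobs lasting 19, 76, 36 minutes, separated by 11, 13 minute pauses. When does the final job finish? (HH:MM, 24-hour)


Start: 10:34 = 634 min from midnight
  after task 1 (19 min): 10:53
  after break (11 min): 11:04
  after task 2 (76 min): 12:20
  after break (13 min): 12:33
  after task 3 (36 min): 13:09
Total elapsed: 155 minutes
End time: 13:09

13:09


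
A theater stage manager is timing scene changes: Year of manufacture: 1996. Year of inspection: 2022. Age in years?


Birth year: 1996
Current year: 2022
Age = current year - birth year
Age = 2022 - 1996 = 26

26


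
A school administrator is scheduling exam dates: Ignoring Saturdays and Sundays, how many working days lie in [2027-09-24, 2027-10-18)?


Start: 2027-09-24 (Friday)
End (exclusive): 2027-10-18 (Monday)
Total calendar days: 24
Full weeks: 24 // 7 = 3 -> 15 weekdays
Remaining 3 days starting on Friday:
  Fri(w), Sat(-), Sun(-) -> 1 weekdays
Total business days: 15 + 1 = 16

16


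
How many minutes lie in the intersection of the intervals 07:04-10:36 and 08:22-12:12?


Interval A: [424, 636] minutes from midnight
Interval B: [502, 732] minutes from midnight
Overlap start = max(424, 502) = 502
Overlap end = min(636, 732) = 636
Overlap = 636 - 502 = 134 minutes

134


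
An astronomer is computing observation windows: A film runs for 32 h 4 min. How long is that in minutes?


Hours: 32
Minutes: 4
Convert hours to minutes: 32 x 60 = 1920
Add remaining minutes: 1920 + 4 = 1924

1924


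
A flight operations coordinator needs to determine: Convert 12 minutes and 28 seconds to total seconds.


Minutes: 12
Extra seconds: 28
Seconds per minute: 60
Minutes to seconds: 12 x 60 = 720
Total: 720 + 28 = 748

748


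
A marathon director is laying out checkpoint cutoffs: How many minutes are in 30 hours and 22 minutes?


Hours: 30
Extra minutes: 22
Minutes per hour: 60
Hours to minutes: 30 x 60 = 1800
Total: 1800 + 22 = 1822

1822


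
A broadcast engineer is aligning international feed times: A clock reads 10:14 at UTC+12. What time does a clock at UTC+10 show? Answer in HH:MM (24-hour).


Local time: 10:14 at UTC+12 (offset 12h)
Target zone: UTC+10 (offset 10h)
Difference: 10 - (12) = -2 hours
Calculation: 10 + (-2) = 8
Result: 08:14

08:14


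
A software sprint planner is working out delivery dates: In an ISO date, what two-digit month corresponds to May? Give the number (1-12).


Calendar month order:
4. April
5. May <--
6. June
May is month number 5

5


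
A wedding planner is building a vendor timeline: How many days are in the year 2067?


Year: 2067
Check leap year rules:
Divisible by 4? No
2067 is not a leap year
Days: 365

365


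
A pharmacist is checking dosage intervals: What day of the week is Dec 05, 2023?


Date: 2023-12-05
January 1, 2023 is a Sunday
Day of year: 339
Offset from Jan 1: 338 days
338 mod 7 = 2
Result: Tuesday

Tuesday


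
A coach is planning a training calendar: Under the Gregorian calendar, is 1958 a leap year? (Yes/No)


Year: 1958
Divisible by 4? 1958 / 4 = 489.5 -> No
Not divisible by 4, so NOT a leap year

No


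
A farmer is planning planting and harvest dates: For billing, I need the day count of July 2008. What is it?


Month: July
Year: 2008
July is a 31-day month
Total: 31 days

31


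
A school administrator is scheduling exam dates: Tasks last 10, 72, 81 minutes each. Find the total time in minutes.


Durations: 10, 72, 81
Running sum: 10
+ 72 = 82
+ 81 = 163
Total duration: 163 minutes
That is 2 hours and 43 minutes

163


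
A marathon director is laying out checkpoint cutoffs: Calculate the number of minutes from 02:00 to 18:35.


Start time: 02:00 = 120 minutes from midnight
End time: 18:35 = 1115 minutes from midnight
Difference: 1115 - 120 = 995 minutes
That is 16 hours and 35 minutes

995


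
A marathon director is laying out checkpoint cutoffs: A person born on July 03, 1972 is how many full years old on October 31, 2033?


Birth: 1972-07-03
Reference: 2033-10-31
Year difference: 2033 - 1972 = 61
Has birthday (07-03) occurred by 10-31? Yes
Age in full years: 61

61


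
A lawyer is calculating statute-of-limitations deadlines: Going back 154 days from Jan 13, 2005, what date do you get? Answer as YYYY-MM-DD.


Start: 2005-01-13
Subtracting 154 days
Days already passed in January: 13
After going back through January: 141 more days to subtract
December 2004: 31 days, 110 remaining
November 2004: 30 days, 80 remaining
October 2004: 31 days, 49 remaining
September 2004: 30 days, 19 remaining
Result: 2004-08-12

2004-08-12


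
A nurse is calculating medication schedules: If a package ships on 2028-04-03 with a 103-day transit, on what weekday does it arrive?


Start: 2028-04-03 (Monday)
Step 1 - find target date: add 103 days
  2028-04-03 + 103 days = 2028-07-15
Step 2 - day of week:
  103 mod 7 = 5
  Monday + 5 days -> Saturday
Result: Saturday (2028-07-15)

Saturday


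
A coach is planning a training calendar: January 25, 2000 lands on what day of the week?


Date: 2000-01-25
January 1, 2000 is a Saturday
Day of year: 25
Offset from Jan 1: 24 days
24 mod 7 = 3
Result: Tuesday

Tuesday


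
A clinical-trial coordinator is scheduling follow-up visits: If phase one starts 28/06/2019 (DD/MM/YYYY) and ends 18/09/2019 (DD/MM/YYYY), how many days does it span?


Start date: 2019-06-28
End date: 2019-09-18
Jun 2019: +3 days
Jul 2019: +31 days
Aug 2019: +31 days
Sep 2019: +17 days
Total: 82 days

82


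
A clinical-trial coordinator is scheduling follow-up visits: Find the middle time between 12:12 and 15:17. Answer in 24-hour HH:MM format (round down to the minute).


Start time: 12:12 = 732 minutes from midnight
End time: 15:17 = 917 minutes from midnight
Sum: 732 + 917 = 1649
Midpoint: 1649 / 2 = 824 minutes
Convert: 824 / 60 = 13 hours, 44 minutes
Result: 13:44

13:44
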